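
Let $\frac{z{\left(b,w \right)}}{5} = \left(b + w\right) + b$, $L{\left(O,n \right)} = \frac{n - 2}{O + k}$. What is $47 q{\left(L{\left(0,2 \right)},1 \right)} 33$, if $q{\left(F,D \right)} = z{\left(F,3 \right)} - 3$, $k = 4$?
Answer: $18612$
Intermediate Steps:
$L{\left(O,n \right)} = \frac{-2 + n}{4 + O}$ ($L{\left(O,n \right)} = \frac{n - 2}{O + 4} = \frac{-2 + n}{4 + O}$)
$z{\left(b,w \right)} = 5 w + 10 b$ ($z{\left(b,w \right)} = 5 \left(\left(b + w\right) + b\right) = 5 \left(w + 2 b\right) = 5 w + 10 b$)
$q{\left(F,D \right)} = 12 + 10 F$ ($q{\left(F,D \right)} = \left(5 \cdot 3 + 10 F\right) - 3 = \left(15 + 10 F\right) - 3 = 12 + 10 F$)
$47 q{\left(L{\left(0,2 \right)},1 \right)} 33 = 47 \left(12 + 10 \frac{-2 + 2}{4 + 0}\right) 33 = 47 \left(12 + 10 \cdot \frac{1}{4} \cdot 0\right) 33 = 47 \left(12 + 10 \cdot 0\right) 33 = 47 \left(12 + 0\right) 33 = 47 \cdot 12 \cdot 33 = 564 \cdot 33 = 18612$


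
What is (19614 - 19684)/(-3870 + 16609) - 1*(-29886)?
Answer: 380717684/12739 ≈ 29886.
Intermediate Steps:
(19614 - 19684)/(-3870 + 16609) - 1*(-29886) = -70/12739 + 29886 = 380717684/12739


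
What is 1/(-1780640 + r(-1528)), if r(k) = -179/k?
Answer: -1528/2720817741 ≈ -5.6160e-7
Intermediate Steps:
1/(-1780640 + r(-1528)) = 1/(-1780640 - 179/(-1528)) = 1/(-1780640 - 179*(-1/1528)) = 1/(-1780640 + 179/1528) = 1/(-2720817741/1528) = -1528/2720817741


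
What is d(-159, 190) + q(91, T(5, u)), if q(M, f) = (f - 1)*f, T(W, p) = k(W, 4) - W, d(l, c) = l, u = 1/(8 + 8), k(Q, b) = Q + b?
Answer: -147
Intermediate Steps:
u = 1/16 ≈ 0.062500
T(W, p) = 4 (T(W, p) = (W + 4) - W = (4 + W) - W = 4)
q(M, f) = f*(-1 + f) (q(M, f) = (-1 + f)*f = f*(-1 + f))
d(-159, 190) + q(91, T(5, u)) = -159 + 4*(-1 + 4) = -159 + 4*3 = -159 + 12 = -147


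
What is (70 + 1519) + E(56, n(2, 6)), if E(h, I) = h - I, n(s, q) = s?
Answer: 1643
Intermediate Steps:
(70 + 1519) + E(56, n(2, 6)) = (70 + 1519) + (56 - 1*2) = 1589 + (56 - 2) = 1589 + 54 = 1643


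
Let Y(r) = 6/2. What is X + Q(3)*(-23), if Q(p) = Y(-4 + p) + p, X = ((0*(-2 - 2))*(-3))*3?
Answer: -138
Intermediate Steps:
Y(r) = 3 (Y(r) = 6*(½) = 3)
X = 0 (X = ((0*(-4))*(-3))*3 = (0*(-3))*3 = 0*3 = 0)
Q(p) = 3 + p
X + Q(3)*(-23) = 0 + (3 + 3)*(-23) = 0 + 6*(-23) = 0 - 138 = -138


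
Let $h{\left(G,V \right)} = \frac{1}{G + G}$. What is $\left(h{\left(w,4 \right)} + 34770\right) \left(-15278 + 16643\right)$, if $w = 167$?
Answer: $\frac{15851992065}{334} \approx 4.7461 \cdot 10^{7}$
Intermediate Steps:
$h{\left(G,V \right)} = \frac{1}{2 G}$
$\left(h{\left(w,4 \right)} + 34770\right) \left(-15278 + 16643\right) = \left(\frac{1}{2 \cdot 167} + 34770\right) \left(-15278 + 16643\right) = \left(\frac{1}{2} \cdot \frac{1}{167} + 34770\right) 1365 = \left(\frac{1}{334} + 34770\right) 1365 = \frac{11613181}{334} \cdot 1365 = \frac{15851992065}{334}$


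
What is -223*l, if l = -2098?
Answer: 467854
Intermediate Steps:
-223*l = -223*(-2098) = 467854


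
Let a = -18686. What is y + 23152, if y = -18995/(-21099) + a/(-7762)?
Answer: 1896077437840/81885219 ≈ 23155.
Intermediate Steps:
y = 270847552/81885219 (y = -18995/(-21099) - 18686/(-7762) = -18995*(-1/21099) - 18686*(-1/7762) = 18995/21099 + 9343/3881 = 270847552/81885219 ≈ 3.3076)
y + 23152 = 270847552/81885219 + 23152 = 1896077437840/81885219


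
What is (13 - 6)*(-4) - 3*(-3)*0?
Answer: -28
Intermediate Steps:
(13 - 6)*(-4) - 3*(-3)*0 = 7*(-4) + 9*0 = -28 + 0 = -28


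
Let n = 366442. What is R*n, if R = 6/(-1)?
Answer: -2198652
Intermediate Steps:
R = -6 (R = 6*(-1) = -6)
R*n = -6*366442 = -2198652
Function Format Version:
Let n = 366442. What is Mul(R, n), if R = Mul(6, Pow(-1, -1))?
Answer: -2198652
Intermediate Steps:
R = -6 (R = Mul(6, -1) = -6)
Mul(R, n) = Mul(-6, 366442) = -2198652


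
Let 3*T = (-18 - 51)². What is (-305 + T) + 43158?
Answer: 44440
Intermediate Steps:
T = 1587 (T = (-18 - 51)²/3 = (⅓)*(-69)² = (⅓)*4761 = 1587)
(-305 + T) + 43158 = (-305 + 1587) + 43158 = 1282 + 43158 = 44440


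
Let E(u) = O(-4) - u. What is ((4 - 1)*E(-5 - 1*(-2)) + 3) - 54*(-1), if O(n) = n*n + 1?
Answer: 117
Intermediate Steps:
O(n) = 1 + n**2 (O(n) = n**2 + 1 = 1 + n**2)
E(u) = 17 - u (E(u) = (1 + (-4)**2) - u = (1 + 16) - u = 17 - u)
((4 - 1)*E(-5 - 1*(-2)) + 3) - 54*(-1) = ((4 - 1)*(17 - (-5 - 1*(-2))) + 3) - 54*(-1) = (3*(17 - (-5 + 2)) + 3) - 27*(-2) = (3*(17 - 1*(-3)) + 3) + 54 = (3*(17 + 3) + 3) + 54 = (3*20 + 3) + 54 = (60 + 3) + 54 = 63 + 54 = 117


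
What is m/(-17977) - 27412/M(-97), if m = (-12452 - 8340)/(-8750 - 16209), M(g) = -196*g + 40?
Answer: -279541591425/194281879319 ≈ -1.4388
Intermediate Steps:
M(g) = 40 - 196*g
m = 20792/24959 (m = -20792/(-24959) = -20792*(-1/24959) = 20792/24959 ≈ 0.83305)
m/(-17977) - 27412/M(-97) = (20792/24959)/(-17977) - 27412/(40 - 196*(-97)) = (20792/24959)*(-1/17977) - 27412/(40 + 19012) = -20792/448687943 - 27412/19052 = -20792/448687943 - 27412*1/19052 = -20792/448687943 - 623/433 = -279541591425/194281879319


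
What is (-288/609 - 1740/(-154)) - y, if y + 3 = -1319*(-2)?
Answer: -5859781/2233 ≈ -2624.2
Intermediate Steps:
y = 2635 (y = -3 - 1319*(-2) = -3 + 2638 = 2635)
(-288/609 - 1740/(-154)) - y = (-288/609 - 1740/(-154)) - 1*2635 = (-288*1/609 - 1740*(-1/154)) - 2635 = (-96/203 + 870/77) - 2635 = 24174/2233 - 2635 = -5859781/2233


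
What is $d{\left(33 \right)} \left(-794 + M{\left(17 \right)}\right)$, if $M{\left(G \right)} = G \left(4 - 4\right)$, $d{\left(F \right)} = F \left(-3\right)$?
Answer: $78606$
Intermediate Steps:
$d{\left(F \right)} = - 3 F$
$M{\left(G \right)} = 0$ ($M{\left(G \right)} = G 0 = 0$)
$d{\left(33 \right)} \left(-794 + M{\left(17 \right)}\right) = \left(-3\right) 33 \left(-794 + 0\right) = \left(-99\right) \left(-794\right) = 78606$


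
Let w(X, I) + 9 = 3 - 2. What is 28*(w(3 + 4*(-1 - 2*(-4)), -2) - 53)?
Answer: -1708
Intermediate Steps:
w(X, I) = -8 (w(X, I) = -9 + (3 - 2) = -9 + 1 = -8)
28*(w(3 + 4*(-1 - 2*(-4)), -2) - 53) = 28*(-8 - 53) = 28*(-61) = -1708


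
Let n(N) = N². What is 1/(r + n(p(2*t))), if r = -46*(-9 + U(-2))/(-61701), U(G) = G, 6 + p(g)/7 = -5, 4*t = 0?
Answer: 61701/365824723 ≈ 0.00016866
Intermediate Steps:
t = 0 (t = (¼)*0 = 0)
p(g) = -77 (p(g) = -42 + 7*(-5) = -42 - 35 = -77)
r = -506/61701 (r = -46*(-9 - 2)/(-61701) = -46*(-11)*(-1/61701) = 506*(-1/61701) = -506/61701 ≈ -0.0082008)
1/(r + n(p(2*t))) = 1/(-506/61701 + (-77)²) = 1/(-506/61701 + 5929) = 1/(365824723/61701) = 61701/365824723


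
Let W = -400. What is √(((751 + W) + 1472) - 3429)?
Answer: I*√1606 ≈ 40.075*I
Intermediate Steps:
√(((751 + W) + 1472) - 3429) = √(((751 - 400) + 1472) - 3429) = √((351 + 1472) - 3429) = √(1823 - 3429) = √(-1606) = I*√1606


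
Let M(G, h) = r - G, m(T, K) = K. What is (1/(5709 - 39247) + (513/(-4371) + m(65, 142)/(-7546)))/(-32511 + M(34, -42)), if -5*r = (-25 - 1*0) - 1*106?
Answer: 125565251005/29976990666530292 ≈ 4.1887e-6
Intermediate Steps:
r = 131/5 (r = -((-25 - 1*0) - 1*106)/5 = -((-25 + 0) - 106)/5 = -(-25 - 106)/5 = -⅕*(-131) = 131/5 ≈ 26.200)
M(G, h) = 131/5 - G
(1/(5709 - 39247) + (513/(-4371) + m(65, 142)/(-7546)))/(-32511 + M(34, -42)) = (1/(5709 - 39247) + (513/(-4371) + 142/(-7546)))/(-32511 + (131/5 - 1*34)) = (1/(-33538) + (513*(-1/4371) + 142*(-1/7546)))/(-32511 + (131/5 - 34)) = (-1/33538 + (-171/1457 - 71/3773))/(-32511 - 39/5) = (-1/33538 - 748630/5497261)/(-162594/5) = -25113050201/184367139418*(-5/162594) = 125565251005/29976990666530292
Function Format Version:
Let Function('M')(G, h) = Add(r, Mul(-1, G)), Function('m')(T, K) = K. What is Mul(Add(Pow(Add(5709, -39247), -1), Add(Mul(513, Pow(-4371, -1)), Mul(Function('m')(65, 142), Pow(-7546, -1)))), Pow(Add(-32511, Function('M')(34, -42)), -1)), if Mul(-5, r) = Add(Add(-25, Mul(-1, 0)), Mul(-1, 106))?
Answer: Rational(125565251005, 29976990666530292) ≈ 4.1887e-6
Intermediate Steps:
r = Rational(131, 5) (r = Mul(Rational(-1, 5), Add(Add(-25, Mul(-1, 0)), Mul(-1, 106))) = Mul(Rational(-1, 5), Add(Add(-25, 0), -106)) = Mul(Rational(-1, 5), Add(-25, -106)) = Mul(Rational(-1, 5), -131) = Rational(131, 5) ≈ 26.200)
Function('M')(G, h) = Add(Rational(131, 5), Mul(-1, G))
Mul(Add(Pow(Add(5709, -39247), -1), Add(Mul(513, Pow(-4371, -1)), Mul(Function('m')(65, 142), Pow(-7546, -1)))), Pow(Add(-32511, Function('M')(34, -42)), -1)) = Mul(Add(Pow(Add(5709, -39247), -1), Add(Mul(513, Pow(-4371, -1)), Mul(142, Pow(-7546, -1)))), Pow(Add(-32511, Add(Rational(131, 5), Mul(-1, 34))), -1)) = Mul(Add(Pow(-33538, -1), Add(Mul(513, Rational(-1, 4371)), Mul(142, Rational(-1, 7546)))), Pow(Add(-32511, Add(Rational(131, 5), -34)), -1)) = Mul(Add(Rational(-1, 33538), Add(Rational(-171, 1457), Rational(-71, 3773))), Pow(Add(-32511, Rational(-39, 5)), -1)) = Mul(Add(Rational(-1, 33538), Rational(-748630, 5497261)), Pow(Rational(-162594, 5), -1)) = Mul(Rational(-25113050201, 184367139418), Rational(-5, 162594)) = Rational(125565251005, 29976990666530292)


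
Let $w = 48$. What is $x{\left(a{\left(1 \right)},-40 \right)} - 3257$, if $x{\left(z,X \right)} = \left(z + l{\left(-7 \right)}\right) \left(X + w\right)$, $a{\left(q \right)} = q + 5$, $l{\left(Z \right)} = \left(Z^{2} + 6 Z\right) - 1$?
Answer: $-3161$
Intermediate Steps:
$l{\left(Z \right)} = -1 + Z^{2} + 6 Z$
$a{\left(q \right)} = 5 + q$
$x{\left(z,X \right)} = \left(6 + z\right) \left(48 + X\right)$ ($x{\left(z,X \right)} = \left(z + \left(-1 + \left(-7\right)^{2} + 6 \left(-7\right)\right)\right) \left(X + 48\right) = \left(z - -6\right) \left(48 + X\right) = \left(z + 6\right) \left(48 + X\right) = \left(6 + z\right) \left(48 + X\right)$)
$x{\left(a{\left(1 \right)},-40 \right)} - 3257 = \left(288 + 6 \left(-40\right) + 48 \left(5 + 1\right) - 40 \left(5 + 1\right)\right) - 3257 = \left(288 - 240 + 48 \cdot 6 - 240\right) - 3257 = \left(288 - 240 + 288 - 240\right) - 3257 = 96 - 3257 = -3161$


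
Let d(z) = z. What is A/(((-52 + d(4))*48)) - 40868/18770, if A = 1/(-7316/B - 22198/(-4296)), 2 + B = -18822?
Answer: -110172152615099/50598441562560 ≈ -2.1774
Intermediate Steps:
B = -18824 (B = -2 - 18822 = -18824)
A = 5054244/28080293 (A = 1/(-7316/(-18824) - 22198/(-4296)) = 1/(-7316*(-1/18824) - 22198*(-1/4296)) = 1/(1829/4706 + 11099/2148) = 1/(28080293/5054244) = 5054244/28080293 ≈ 0.17999)
A/(((-52 + d(4))*48)) - 40868/18770 = 5054244/(28080293*(((-52 + 4)*48))) - 40868/18770 = 5054244/(28080293*((-48*48))) - 40868*1/18770 = (5054244/28080293)/(-2304) - 20434/9385 = (5054244/28080293)*(-1/2304) - 20434/9385 = -421187/5391416256 - 20434/9385 = -110172152615099/50598441562560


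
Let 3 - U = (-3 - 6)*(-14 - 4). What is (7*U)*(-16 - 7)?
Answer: 25599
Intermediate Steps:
U = -159 (U = 3 - (-3 - 6)*(-14 - 4) = 3 - (-9)*(-18) = 3 - 1*162 = 3 - 162 = -159)
(7*U)*(-16 - 7) = (7*(-159))*(-16 - 7) = -1113*(-23) = 25599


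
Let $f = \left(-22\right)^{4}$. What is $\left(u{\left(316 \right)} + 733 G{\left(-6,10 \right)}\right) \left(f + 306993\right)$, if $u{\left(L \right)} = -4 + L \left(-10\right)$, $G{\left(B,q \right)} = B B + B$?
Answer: $10189553674$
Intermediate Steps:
$G{\left(B,q \right)} = B + B^{2}$ ($G{\left(B,q \right)} = B^{2} + B = B + B^{2}$)
$f = 234256$
$u{\left(L \right)} = -4 - 10 L$
$\left(u{\left(316 \right)} + 733 G{\left(-6,10 \right)}\right) \left(f + 306993\right) = \left(\left(-4 - 3160\right) + 733 \left(- 6 \left(1 - 6\right)\right)\right) \left(234256 + 306993\right) = \left(\left(-4 - 3160\right) + 733 \left(\left(-6\right) \left(-5\right)\right)\right) 541249 = \left(-3164 + 733 \cdot 30\right) 541249 = \left(-3164 + 21990\right) 541249 = 18826 \cdot 541249 = 10189553674$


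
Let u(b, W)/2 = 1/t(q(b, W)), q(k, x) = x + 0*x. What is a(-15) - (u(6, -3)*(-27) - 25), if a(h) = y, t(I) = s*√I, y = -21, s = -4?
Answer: 4 + 9*I*√3/2 ≈ 4.0 + 7.7942*I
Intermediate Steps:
q(k, x) = x (q(k, x) = x + 0 = x)
t(I) = -4*√I
a(h) = -21
u(b, W) = -1/(2*√W) (u(b, W) = 2/((-4*√W)) = 2*(-1/(4*√W)) = -1/(2*√W))
a(-15) - (u(6, -3)*(-27) - 25) = -21 - (-(-1)*I*√3/6*(-27) - 25) = -21 - ((I*√3/6)*(-27) - 25) = -21 - (-9*I*√3/2 - 25) = -21 - (-25 - 9*I*√3/2) = -21 + (25 + 9*I*√3/2) = 4 + 9*I*√3/2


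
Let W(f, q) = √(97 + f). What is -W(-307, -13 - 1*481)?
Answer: -I*√210 ≈ -14.491*I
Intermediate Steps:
-W(-307, -13 - 1*481) = -√(97 - 307) = -√(-210) = -I*√210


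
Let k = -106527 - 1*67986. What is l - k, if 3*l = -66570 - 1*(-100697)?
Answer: 557666/3 ≈ 1.8589e+5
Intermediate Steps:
l = 34127/3 (l = (-66570 - 1*(-100697))/3 = (-66570 + 100697)/3 = (1/3)*34127 = 34127/3 ≈ 11376.)
k = -174513 (k = -106527 - 67986 = -174513)
l - k = 34127/3 - 1*(-174513) = 34127/3 + 174513 = 557666/3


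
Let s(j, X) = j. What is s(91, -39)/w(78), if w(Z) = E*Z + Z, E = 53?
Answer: 7/324 ≈ 0.021605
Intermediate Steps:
w(Z) = 54*Z (w(Z) = 53*Z + Z = 54*Z)
s(91, -39)/w(78) = 91/((54*78)) = 91/4212 = 91*(1/4212) = 7/324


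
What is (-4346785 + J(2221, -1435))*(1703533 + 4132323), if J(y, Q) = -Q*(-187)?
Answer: -26933234101280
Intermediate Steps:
J(y, Q) = 187*Q
(-4346785 + J(2221, -1435))*(1703533 + 4132323) = (-4346785 + 187*(-1435))*(1703533 + 4132323) = (-4346785 - 268345)*5835856 = -4615130*5835856 = -26933234101280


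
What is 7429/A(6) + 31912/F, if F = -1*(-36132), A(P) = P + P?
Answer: 7466877/12044 ≈ 619.97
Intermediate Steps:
A(P) = 2*P
F = 36132
7429/A(6) + 31912/F = 7429/((2*6)) + 31912/36132 = 7429/12 + 31912*(1/36132) = 7429*(1/12) + 7978/9033 = 7429/12 + 7978/9033 = 7466877/12044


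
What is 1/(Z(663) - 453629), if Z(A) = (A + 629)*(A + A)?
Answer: 1/1259563 ≈ 7.9393e-7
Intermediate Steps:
Z(A) = 2*A*(629 + A) (Z(A) = (629 + A)*(2*A) = 2*A*(629 + A))
1/(Z(663) - 453629) = 1/(2*663*(629 + 663) - 453629) = 1/(2*663*1292 - 453629) = 1/(1713192 - 453629) = 1/1259563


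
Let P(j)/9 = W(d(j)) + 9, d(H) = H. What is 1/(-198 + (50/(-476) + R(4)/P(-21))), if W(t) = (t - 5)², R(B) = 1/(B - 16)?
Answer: -8803620/1744041629 ≈ -0.0050478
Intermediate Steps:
R(B) = 1/(-16 + B)
W(t) = (-5 + t)²
P(j) = 81 + 9*(-5 + j)² (P(j) = 9*((-5 + j)² + 9) = 9*(9 + (-5 + j)²) = 81 + 9*(-5 + j)²)
1/(-198 + (50/(-476) + R(4)/P(-21))) = 1/(-198 + (50/(-476) + 1/((-16 + 4)*(81 + 9*(-5 - 21)²)))) = 1/(-198 + (50*(-1/476) + 1/((-12)*(81 + 9*(-26)²)))) = 1/(-198 + (-25/238 - 1/(12*(81 + 9*676)))) = 1/(-198 + (-25/238 - 1/(12*(81 + 6084)))) = 1/(-198 + (-25/238 - 1/12/6165)) = 1/(-198 + (-25/238 - 1/12*1/6165)) = 1/(-198 + (-25/238 - 1/73980)) = 1/(-198 - 924869/8803620) = 1/(-1744041629/8803620) = -8803620/1744041629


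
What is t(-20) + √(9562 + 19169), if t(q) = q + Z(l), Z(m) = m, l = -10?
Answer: -30 + √28731 ≈ 139.50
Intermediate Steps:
t(q) = -10 + q (t(q) = q - 10 = -10 + q)
t(-20) + √(9562 + 19169) = (-10 - 20) + √(9562 + 19169) = -30 + √28731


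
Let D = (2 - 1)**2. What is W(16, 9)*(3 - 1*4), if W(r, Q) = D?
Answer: -1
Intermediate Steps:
D = 1 (D = 1**2 = 1)
W(r, Q) = 1
W(16, 9)*(3 - 1*4) = 1*(3 - 1*4) = 1*(3 - 4) = 1*(-1) = -1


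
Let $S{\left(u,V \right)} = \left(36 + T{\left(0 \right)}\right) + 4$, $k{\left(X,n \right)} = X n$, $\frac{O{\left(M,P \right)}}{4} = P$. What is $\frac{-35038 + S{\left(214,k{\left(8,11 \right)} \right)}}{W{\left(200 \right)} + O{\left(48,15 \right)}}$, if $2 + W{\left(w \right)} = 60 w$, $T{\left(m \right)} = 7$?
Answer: $- \frac{34991}{12058} \approx -2.9019$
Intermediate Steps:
$W{\left(w \right)} = -2 + 60 w$
$O{\left(M,P \right)} = 4 P$
$S{\left(u,V \right)} = 47$ ($S{\left(u,V \right)} = \left(36 + 7\right) + 4 = 43 + 4 = 47$)
$\frac{-35038 + S{\left(214,k{\left(8,11 \right)} \right)}}{W{\left(200 \right)} + O{\left(48,15 \right)}} = \frac{-35038 + 47}{\left(-2 + 60 \cdot 200\right) + 4 \cdot 15} = - \frac{34991}{\left(-2 + 12000\right) + 60} = - \frac{34991}{11998 + 60} = - \frac{34991}{12058}$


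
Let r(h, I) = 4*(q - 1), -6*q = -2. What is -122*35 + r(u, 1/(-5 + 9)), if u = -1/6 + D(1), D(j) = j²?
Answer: -12818/3 ≈ -4272.7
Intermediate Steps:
q = ⅓ (q = -⅙*(-2) = ⅓ ≈ 0.33333)
u = ⅚ (u = -1/6 + 1² = -1*⅙ + 1 = -⅙ + 1 = ⅚ ≈ 0.83333)
r(h, I) = -8/3 (r(h, I) = 4*(⅓ - 1) = 4*(-⅔) = -8/3)
-122*35 + r(u, 1/(-5 + 9)) = -122*35 - 8/3 = -4270 - 8/3 = -12818/3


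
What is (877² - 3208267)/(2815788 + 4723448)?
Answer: -1219569/3769618 ≈ -0.32353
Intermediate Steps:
(877² - 3208267)/(2815788 + 4723448) = (769129 - 3208267)/7539236 = -2439138*1/7539236 = -1219569/3769618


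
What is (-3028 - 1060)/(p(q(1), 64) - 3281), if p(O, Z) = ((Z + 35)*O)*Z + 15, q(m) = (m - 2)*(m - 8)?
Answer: -2044/20543 ≈ -0.099499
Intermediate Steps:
q(m) = (-8 + m)*(-2 + m) (q(m) = (-2 + m)*(-8 + m) = (-8 + m)*(-2 + m))
p(O, Z) = 15 + O*Z*(35 + Z) (p(O, Z) = ((35 + Z)*O)*Z + 15 = (O*(35 + Z))*Z + 15 = O*Z*(35 + Z) + 15 = 15 + O*Z*(35 + Z))
(-3028 - 1060)/(p(q(1), 64) - 3281) = (-3028 - 1060)/((15 + (16 + 1**2 - 10*1)*64**2 + 35*(16 + 1**2 - 10*1)*64) - 3281) = -4088/((15 + (16 + 1 - 10)*4096 + 35*(16 + 1 - 10)*64) - 3281) = -4088/((15 + 7*4096 + 35*7*64) - 3281) = -4088/((15 + 28672 + 15680) - 3281) = -4088/(44367 - 3281) = -4088/41086 = -4088*1/41086 = -2044/20543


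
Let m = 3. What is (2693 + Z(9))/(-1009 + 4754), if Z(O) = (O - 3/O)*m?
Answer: 2719/3745 ≈ 0.72604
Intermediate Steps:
Z(O) = -9/O + 3*O (Z(O) = (O - 3/O)*3 = -9/O + 3*O)
(2693 + Z(9))/(-1009 + 4754) = (2693 + (-9/9 + 3*9))/(-1009 + 4754) = (2693 + (-9*1/9 + 27))/3745 = (2693 + (-1 + 27))*(1/3745) = (2693 + 26)*(1/3745) = 2719*(1/3745) = 2719/3745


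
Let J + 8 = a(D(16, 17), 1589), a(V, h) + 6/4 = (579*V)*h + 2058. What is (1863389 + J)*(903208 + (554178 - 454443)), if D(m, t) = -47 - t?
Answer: -114368692392699/2 ≈ -5.7184e+13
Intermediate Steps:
a(V, h) = 4113/2 + 579*V*h (a(V, h) = -3/2 + ((579*V)*h + 2058) = -3/2 + (579*V*h + 2058) = -3/2 + (2058 + 579*V*h) = 4113/2 + 579*V*h)
J = -117759871/2 (J = -8 + (4113/2 + 579*(-47 - 1*17)*1589) = -8 + (4113/2 + 579*(-47 - 17)*1589) = -8 + (4113/2 + 579*(-64)*1589) = -8 + (4113/2 - 58881984) = -8 - 117759855/2 = -117759871/2 ≈ -5.8880e+7)
(1863389 + J)*(903208 + (554178 - 454443)) = (1863389 - 117759871/2)*(903208 + (554178 - 454443)) = -114033093*(903208 + 99735)/2 = -114033093/2*1002943 = -114368692392699/2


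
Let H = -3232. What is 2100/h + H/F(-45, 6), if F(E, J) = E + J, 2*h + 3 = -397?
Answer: 5645/78 ≈ 72.372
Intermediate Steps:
h = -200 (h = -3/2 + (½)*(-397) = -3/2 - 397/2 = -200)
2100/h + H/F(-45, 6) = 2100/(-200) - 3232/(-45 + 6) = 2100*(-1/200) - 3232/(-39) = -21/2 - 3232*(-1/39) = -21/2 + 3232/39 = 5645/78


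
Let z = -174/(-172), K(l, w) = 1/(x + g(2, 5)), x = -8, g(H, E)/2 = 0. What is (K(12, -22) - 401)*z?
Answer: -279183/688 ≈ -405.79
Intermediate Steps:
g(H, E) = 0 (g(H, E) = 2*0 = 0)
K(l, w) = -⅛ (K(l, w) = 1/(-8 + 0) = 1/(-8) = -⅛)
z = 87/86 (z = -174*(-1/172) = 87/86 ≈ 1.0116)
(K(12, -22) - 401)*z = (-⅛ - 401)*(87/86) = -3209/8*87/86 = -279183/688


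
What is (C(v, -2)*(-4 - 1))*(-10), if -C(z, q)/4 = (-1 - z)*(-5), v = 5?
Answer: -6000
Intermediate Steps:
C(z, q) = -20 - 20*z (C(z, q) = -4*(-1 - z)*(-5) = -4*(5 + 5*z) = -20 - 20*z)
(C(v, -2)*(-4 - 1))*(-10) = ((-20 - 20*5)*(-4 - 1))*(-10) = ((-20 - 100)*(-5))*(-10) = -120*(-5)*(-10) = 600*(-10) = -6000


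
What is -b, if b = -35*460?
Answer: 16100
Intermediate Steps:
b = -16100
-b = -1*(-16100) = 16100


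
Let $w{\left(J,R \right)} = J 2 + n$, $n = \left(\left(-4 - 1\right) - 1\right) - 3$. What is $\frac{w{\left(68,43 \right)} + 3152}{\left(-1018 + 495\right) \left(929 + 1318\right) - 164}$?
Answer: $- \frac{3279}{1175345} \approx -0.0027898$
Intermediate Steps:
$n = -9$ ($n = \left(-5 - 1\right) - 3 = -6 - 3 = -9$)
$w{\left(J,R \right)} = -9 + 2 J$ ($w{\left(J,R \right)} = J 2 - 9 = 2 J - 9 = -9 + 2 J$)
$\frac{w{\left(68,43 \right)} + 3152}{\left(-1018 + 495\right) \left(929 + 1318\right) - 164} = \frac{\left(-9 + 2 \cdot 68\right) + 3152}{\left(-1018 + 495\right) \left(929 + 1318\right) - 164} = \frac{\left(-9 + 136\right) + 3152}{\left(-523\right) 2247 - 164} = \frac{127 + 3152}{-1175181 - 164} = \frac{3279}{-1175345} = 3279 \left(- \frac{1}{1175345}\right) = - \frac{3279}{1175345}$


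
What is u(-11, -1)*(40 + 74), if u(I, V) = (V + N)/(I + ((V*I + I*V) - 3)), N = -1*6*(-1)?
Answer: 285/4 ≈ 71.250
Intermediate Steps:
N = 6 (N = -6*(-1) = 6)
u(I, V) = (6 + V)/(-3 + I + 2*I*V) (u(I, V) = (V + 6)/(I + ((V*I + I*V) - 3)) = (6 + V)/(I + ((I*V + I*V) - 3)) = (6 + V)/(I + (2*I*V - 3)) = (6 + V)/(I + (-3 + 2*I*V)) = (6 + V)/(-3 + I + 2*I*V))
u(-11, -1)*(40 + 74) = ((6 - 1)/(-3 - 11 + 2*(-11)*(-1)))*(40 + 74) = (5/(-3 - 11 + 22))*114 = (5/8)*114 = 285/4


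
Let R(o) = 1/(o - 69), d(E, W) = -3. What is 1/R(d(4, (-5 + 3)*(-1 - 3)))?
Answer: -72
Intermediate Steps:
R(o) = 1/(-69 + o)
1/R(d(4, (-5 + 3)*(-1 - 3))) = 1/(1/(-69 - 3)) = 1/(1/(-72)) = 1/(-1/72) = -72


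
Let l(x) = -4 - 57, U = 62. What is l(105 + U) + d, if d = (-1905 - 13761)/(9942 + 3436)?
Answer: -415862/6689 ≈ -62.171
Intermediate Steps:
d = -7833/6689 (d = -15666/13378 = -15666*1/13378 = -7833/6689 ≈ -1.1710)
l(x) = -61
l(105 + U) + d = -61 - 7833/6689 = -415862/6689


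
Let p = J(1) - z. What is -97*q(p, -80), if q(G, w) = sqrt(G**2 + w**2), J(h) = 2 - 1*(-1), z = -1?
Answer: -388*sqrt(401) ≈ -7769.7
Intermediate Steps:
J(h) = 3 (J(h) = 2 + 1 = 3)
p = 4 (p = 3 - 1*(-1) = 3 + 1 = 4)
-97*q(p, -80) = -97*sqrt(4**2 + (-80)**2) = -97*sqrt(16 + 6400) = -388*sqrt(401)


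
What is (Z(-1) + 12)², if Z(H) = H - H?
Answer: 144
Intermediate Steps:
Z(H) = 0
(Z(-1) + 12)² = (0 + 12)² = 12² = 144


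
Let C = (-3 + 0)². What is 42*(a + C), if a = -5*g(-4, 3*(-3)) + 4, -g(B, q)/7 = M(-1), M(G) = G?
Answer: -924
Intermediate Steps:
C = 9 (C = (-3)² = 9)
g(B, q) = 7 (g(B, q) = -7*(-1) = 7)
a = -31 (a = -5*7 + 4 = -35 + 4 = -31)
42*(a + C) = 42*(-31 + 9) = 42*(-22) = -924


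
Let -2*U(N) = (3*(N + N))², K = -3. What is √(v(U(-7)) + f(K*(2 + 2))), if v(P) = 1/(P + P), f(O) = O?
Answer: I*√21169/42 ≈ 3.4642*I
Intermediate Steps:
U(N) = -18*N² (U(N) = -9*(N + N)²/2 = -36*N²/2 = -18*N²)
v(P) = 1/(2*P)
√(v(U(-7)) + f(K*(2 + 2))) = √(1/(2*((-18*(-7)²))) - 3*(2 + 2)) = √(1/(2*((-18*49))) - 3*4) = √((½)/(-882) - 12) = √((½)*(-1/882) - 12) = √(-1/1764 - 12) = √(-21169/1764) = I*√21169/42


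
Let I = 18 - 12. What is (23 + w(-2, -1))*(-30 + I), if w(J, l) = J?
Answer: -504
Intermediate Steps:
I = 6
(23 + w(-2, -1))*(-30 + I) = (23 - 2)*(-30 + 6) = 21*(-24) = -504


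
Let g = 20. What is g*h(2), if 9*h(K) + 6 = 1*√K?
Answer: -40/3 + 20*√2/9 ≈ -10.191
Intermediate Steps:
h(K) = -⅔ + √K/9 (h(K) = -⅔ + (1*√K)/9 = -⅔ + √K/9)
g*h(2) = 20*(-⅔ + √2/9) = -40/3 + 20*√2/9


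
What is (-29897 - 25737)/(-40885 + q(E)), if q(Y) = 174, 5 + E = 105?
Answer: 55634/40711 ≈ 1.3666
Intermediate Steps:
E = 100 (E = -5 + 105 = 100)
(-29897 - 25737)/(-40885 + q(E)) = (-29897 - 25737)/(-40885 + 174) = -55634/(-40711) = -55634*(-1/40711) = 55634/40711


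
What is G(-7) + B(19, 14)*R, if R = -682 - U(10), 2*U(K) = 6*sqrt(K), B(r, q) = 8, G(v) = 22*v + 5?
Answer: -5605 - 24*sqrt(10) ≈ -5680.9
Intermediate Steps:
G(v) = 5 + 22*v
U(K) = 3*sqrt(K) (U(K) = (6*sqrt(K))/2 = 3*sqrt(K))
R = -682 - 3*sqrt(10) ≈ -691.49
G(-7) + B(19, 14)*R = (5 + 22*(-7)) + 8*(-682 - 3*sqrt(10)) = (5 - 154) + (-5456 - 24*sqrt(10)) = -149 + (-5456 - 24*sqrt(10)) = -5605 - 24*sqrt(10)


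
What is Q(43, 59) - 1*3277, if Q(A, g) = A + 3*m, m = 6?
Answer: -3216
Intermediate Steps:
Q(A, g) = 18 + A (Q(A, g) = A + 3*6 = A + 18 = 18 + A)
Q(43, 59) - 1*3277 = (18 + 43) - 1*3277 = 61 - 3277 = -3216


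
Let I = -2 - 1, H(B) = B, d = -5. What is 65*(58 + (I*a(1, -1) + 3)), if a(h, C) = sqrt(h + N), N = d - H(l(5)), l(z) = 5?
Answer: 3965 - 585*I ≈ 3965.0 - 585.0*I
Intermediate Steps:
N = -10 (N = -5 - 1*5 = -5 - 5 = -10)
I = -3
a(h, C) = sqrt(-10 + h) (a(h, C) = sqrt(h - 10) = sqrt(-10 + h))
65*(58 + (I*a(1, -1) + 3)) = 65*(58 + (-3*sqrt(-10 + 1) + 3)) = 65*(58 + (-9*I + 3)) = 65*(58 + (3 - 9*I)) = 65*(61 - 9*I) = 3965 - 585*I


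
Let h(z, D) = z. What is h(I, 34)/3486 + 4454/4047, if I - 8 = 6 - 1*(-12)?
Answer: 868437/783769 ≈ 1.1080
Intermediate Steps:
I = 26 (I = 8 + (6 - 1*(-12)) = 8 + (6 + 12) = 8 + 18 = 26)
h(I, 34)/3486 + 4454/4047 = 26/3486 + 4454/4047 = 26*(1/3486) + 4454*(1/4047) = 13/1743 + 4454/4047 = 868437/783769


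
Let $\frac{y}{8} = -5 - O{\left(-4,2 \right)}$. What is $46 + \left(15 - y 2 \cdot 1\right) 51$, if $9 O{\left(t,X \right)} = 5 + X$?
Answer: $\frac{16577}{3} \approx 5525.7$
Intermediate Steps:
$O{\left(t,X \right)} = \frac{5}{9} + \frac{X}{9}$ ($O{\left(t,X \right)} = \frac{5 + X}{9} = \frac{5}{9} + \frac{X}{9}$)
$y = - \frac{416}{9}$ ($y = 8 \left(-5 - \left(\frac{5}{9} + \frac{1}{9} \cdot 2\right)\right) = 8 \left(-5 - \left(\frac{5}{9} + \frac{2}{9}\right)\right) = 8 \left(-5 - \frac{7}{9}\right) = 8 \left(- \frac{52}{9}\right) = - \frac{416}{9} \approx -46.222$)
$46 + \left(15 - y 2 \cdot 1\right) 51 = 46 + \left(15 - \left(- \frac{416}{9}\right) 2 \cdot 1\right) 51 = 46 + \left(15 - \left(- \frac{832}{9}\right) 1\right) 51 = 46 + \left(15 - - \frac{832}{9}\right) 51 = 46 + \left(15 + \frac{832}{9}\right) 51 = 46 + \frac{967}{9} \cdot 51 = 46 + \frac{16439}{3} = \frac{16577}{3}$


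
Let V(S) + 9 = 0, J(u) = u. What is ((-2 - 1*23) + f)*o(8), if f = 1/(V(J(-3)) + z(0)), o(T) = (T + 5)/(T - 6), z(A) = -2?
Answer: -1794/11 ≈ -163.09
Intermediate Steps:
o(T) = (5 + T)/(-6 + T)
V(S) = -9 (V(S) = -9 + 0 = -9)
f = -1/11 (f = 1/(-9 - 2) = 1/(-11) = -1/11 ≈ -0.090909)
((-2 - 1*23) + f)*o(8) = ((-2 - 1*23) - 1/11)*((5 + 8)/(-6 + 8)) = ((-2 - 23) - 1/11)*(13/2) = (-25 - 1/11)*((½)*13) = -276/11*13/2 = -1794/11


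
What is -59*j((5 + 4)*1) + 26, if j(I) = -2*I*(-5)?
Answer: -5284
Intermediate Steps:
j(I) = 10*I
-59*j((5 + 4)*1) + 26 = -590*(5 + 4)*1 + 26 = -590*9*1 + 26 = -590*9 + 26 = -59*90 + 26 = -5310 + 26 = -5284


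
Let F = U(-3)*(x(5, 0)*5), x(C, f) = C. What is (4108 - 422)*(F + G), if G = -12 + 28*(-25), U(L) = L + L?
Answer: -3177332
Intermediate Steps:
U(L) = 2*L
G = -712 (G = -12 - 700 = -712)
F = -150 (F = (2*(-3))*(5*5) = -6*25 = -150)
(4108 - 422)*(F + G) = (4108 - 422)*(-150 - 712) = 3686*(-862) = -3177332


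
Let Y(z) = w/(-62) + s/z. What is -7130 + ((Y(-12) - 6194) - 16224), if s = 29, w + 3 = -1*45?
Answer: -10992467/372 ≈ -29550.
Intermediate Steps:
w = -48 (w = -3 - 1*45 = -3 - 45 = -48)
Y(z) = 24/31 + 29/z (Y(z) = -48/(-62) + 29/z = -48*(-1/62) + 29/z = 24/31 + 29/z)
-7130 + ((Y(-12) - 6194) - 16224) = -7130 + (((24/31 + 29/(-12)) - 6194) - 16224) = -7130 + (((24/31 + 29*(-1/12)) - 6194) - 16224) = -7130 + (((24/31 - 29/12) - 6194) - 16224) = -7130 + ((-611/372 - 6194) - 16224) = -7130 + (-2304779/372 - 16224) = -7130 - 8340107/372 = -10992467/372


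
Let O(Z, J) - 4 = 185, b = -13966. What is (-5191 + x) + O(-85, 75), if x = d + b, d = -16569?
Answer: -35537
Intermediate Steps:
O(Z, J) = 189 (O(Z, J) = 4 + 185 = 189)
x = -30535 (x = -16569 - 13966 = -30535)
(-5191 + x) + O(-85, 75) = (-5191 - 30535) + 189 = -35726 + 189 = -35537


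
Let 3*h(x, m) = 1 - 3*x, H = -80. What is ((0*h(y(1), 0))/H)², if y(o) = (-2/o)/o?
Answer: 0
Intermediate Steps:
y(o) = -2/o²
h(x, m) = ⅓ - x (h(x, m) = (1 - 3*x)/3 = ⅓ - x)
((0*h(y(1), 0))/H)² = ((0*(⅓ - (-2)/1²))/(-80))² = ((0*(⅓ - (-2)))*(-1/80))² = ((0*(⅓ - 1*(-2)))*(-1/80))² = ((0*(⅓ + 2))*(-1/80))² = ((0*(7/3))*(-1/80))² = (0*(-1/80))² = 0² = 0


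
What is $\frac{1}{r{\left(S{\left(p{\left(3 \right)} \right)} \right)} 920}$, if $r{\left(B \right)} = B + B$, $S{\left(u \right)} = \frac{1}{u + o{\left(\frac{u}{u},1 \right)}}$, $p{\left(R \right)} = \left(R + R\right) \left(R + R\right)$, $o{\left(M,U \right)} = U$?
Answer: $\frac{37}{1840} \approx 0.020109$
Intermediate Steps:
$p{\left(R \right)} = 4 R^{2}$ ($p{\left(R \right)} = 2 R 2 R = 4 R^{2}$)
$S{\left(u \right)} = \frac{1}{1 + u}$ ($S{\left(u \right)} = \frac{1}{u + 1} = \frac{1}{1 + u}$)
$r{\left(B \right)} = 2 B$
$\frac{1}{r{\left(S{\left(p{\left(3 \right)} \right)} \right)} 920} = \frac{1}{\frac{2}{1 + 4 \cdot 3^{2}} \cdot 920} = \frac{1}{\frac{2}{1 + 4 \cdot 9} \cdot 920} = \frac{1}{\frac{2}{1 + 36} \cdot 920} = \frac{1}{\frac{2}{37} \cdot 920} = \frac{1}{\frac{1840}{37}} = \frac{37}{1840}$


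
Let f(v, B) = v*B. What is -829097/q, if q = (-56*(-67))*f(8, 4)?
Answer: -829097/120064 ≈ -6.9055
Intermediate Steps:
f(v, B) = B*v
q = 120064 (q = (-56*(-67))*(4*8) = 3752*32 = 120064)
-829097/q = -829097/120064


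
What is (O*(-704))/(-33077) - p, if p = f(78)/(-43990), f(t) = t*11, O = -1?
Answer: -117677/66138965 ≈ -0.0017792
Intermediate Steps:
f(t) = 11*t
p = -429/21995 (p = (11*78)/(-43990) = 858*(-1/43990) = -429/21995 ≈ -0.019504)
(O*(-704))/(-33077) - p = -1*(-704)/(-33077) - 1*(-429/21995) = 704*(-1/33077) + 429/21995 = -64/3007 + 429/21995 = -117677/66138965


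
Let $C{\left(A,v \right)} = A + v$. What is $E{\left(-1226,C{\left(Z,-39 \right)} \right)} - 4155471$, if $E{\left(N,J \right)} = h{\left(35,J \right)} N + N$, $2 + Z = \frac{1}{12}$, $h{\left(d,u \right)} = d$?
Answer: $-4199607$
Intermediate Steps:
$Z = - \frac{23}{12}$ ($Z = -2 + \frac{1}{12} = - \frac{23}{12} \approx -1.9167$)
$E{\left(N,J \right)} = 36 N$ ($E{\left(N,J \right)} = 35 N + N = 36 N$)
$E{\left(-1226,C{\left(Z,-39 \right)} \right)} - 4155471 = 36 \left(-1226\right) - 4155471 = -44136 - 4155471 = -4199607$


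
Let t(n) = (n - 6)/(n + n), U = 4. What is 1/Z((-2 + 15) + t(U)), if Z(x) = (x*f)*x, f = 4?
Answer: 4/2601 ≈ 0.0015379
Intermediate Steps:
t(n) = (-6 + n)/(2*n) (t(n) = (-6 + n)/((2*n)) = (-6 + n)*(1/(2*n)) = (-6 + n)/(2*n))
Z(x) = 4*x² (Z(x) = (x*4)*x = (4*x)*x = 4*x²)
1/Z((-2 + 15) + t(U)) = 1/(4*((-2 + 15) + (½)*(-6 + 4)/4)²) = 1/(4*(13 + (½)*(¼)*(-2))²) = 1/(4*(13 - ¼)²) = 1/(4*(51/4)²) = 1/(4*(2601/16)) = 1/(2601/4) = 4/2601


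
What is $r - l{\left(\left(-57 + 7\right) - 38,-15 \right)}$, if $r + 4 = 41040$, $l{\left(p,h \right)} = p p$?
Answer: $33292$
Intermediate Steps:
$l{\left(p,h \right)} = p^{2}$
$r = 41036$ ($r = -4 + 41040 = 41036$)
$r - l{\left(\left(-57 + 7\right) - 38,-15 \right)} = 41036 - \left(\left(-57 + 7\right) - 38\right)^{2} = 41036 - \left(-50 - 38\right)^{2} = 41036 - \left(-88\right)^{2} = 41036 - 7744 = 33292$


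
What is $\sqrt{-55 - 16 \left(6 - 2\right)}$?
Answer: $i \sqrt{119} \approx 10.909 i$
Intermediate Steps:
$\sqrt{-55 - 16 \left(6 - 2\right)} = \sqrt{-55 - 64} = \sqrt{-119} = i \sqrt{119}$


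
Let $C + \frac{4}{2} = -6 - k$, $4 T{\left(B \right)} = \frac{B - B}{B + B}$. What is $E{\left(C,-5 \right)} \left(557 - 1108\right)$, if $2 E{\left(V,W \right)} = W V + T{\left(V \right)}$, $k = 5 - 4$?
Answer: $- \frac{24795}{2} \approx -12398.0$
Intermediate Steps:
$k = 1$
$T{\left(B \right)} = 0$ ($T{\left(B \right)} = \frac{\left(B - B\right) \frac{1}{B + B}}{4} = \frac{0 \frac{1}{2 B}}{4} = \frac{1}{4} \cdot 0 = 0$)
$C = -9$ ($C = -2 - 7 = -9$)
$E{\left(V,W \right)} = \frac{V W}{2}$ ($E{\left(V,W \right)} = \frac{W V + 0}{2} = \frac{V W + 0}{2} = \frac{V W}{2}$)
$E{\left(C,-5 \right)} \left(557 - 1108\right) = \frac{1}{2} \left(-9\right) \left(-5\right) \left(557 - 1108\right) = \frac{45}{2} \left(-551\right) = - \frac{24795}{2}$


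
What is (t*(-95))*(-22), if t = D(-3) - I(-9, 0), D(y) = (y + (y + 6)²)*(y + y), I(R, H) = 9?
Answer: -94050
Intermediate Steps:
D(y) = 2*y*(y + (6 + y)²) (D(y) = (y + (6 + y)²)*(2*y) = 2*y*(y + (6 + y)²))
t = -45 (t = 2*(-3)*(-3 + (6 - 3)²) - 1*9 = 2*(-3)*(-3 + 3²) - 9 = 2*(-3)*(-3 + 9) - 9 = 2*(-3)*6 - 9 = -36 - 9 = -45)
(t*(-95))*(-22) = -45*(-95)*(-22) = 4275*(-22) = -94050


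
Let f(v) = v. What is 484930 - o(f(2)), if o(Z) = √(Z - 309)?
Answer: 484930 - I*√307 ≈ 4.8493e+5 - 17.521*I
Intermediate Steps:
o(Z) = √(-309 + Z)
484930 - o(f(2)) = 484930 - √(-309 + 2) = 484930 - √(-307) = 484930 - I*√307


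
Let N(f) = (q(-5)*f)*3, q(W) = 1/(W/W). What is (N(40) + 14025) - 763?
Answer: 13382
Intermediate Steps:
q(W) = 1 (q(W) = 1/1 = 1)
N(f) = 3*f (N(f) = (1*f)*3 = f*3 = 3*f)
(N(40) + 14025) - 763 = (3*40 + 14025) - 763 = (120 + 14025) - 763 = 14145 - 763 = 13382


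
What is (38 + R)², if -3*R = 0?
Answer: 1444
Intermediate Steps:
R = 0 (R = -⅓*0 = 0)
(38 + R)² = (38 + 0)² = 38² = 1444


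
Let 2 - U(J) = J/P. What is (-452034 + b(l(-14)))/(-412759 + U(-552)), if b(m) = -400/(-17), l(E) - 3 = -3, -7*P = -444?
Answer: 284314586/259618679 ≈ 1.0951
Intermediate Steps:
P = 444/7 (P = -⅐*(-444) = 444/7 ≈ 63.429)
U(J) = 2 - 7*J/444 (U(J) = 2 - J/444/7 = 2 - J*7/444 = 2 - 7*J/444)
l(E) = 0 (l(E) = 3 - 3 = 0)
b(m) = 400/17 (b(m) = -400*(-1/17) = 400/17)
(-452034 + b(l(-14)))/(-412759 + U(-552)) = (-452034 + 400/17)/(-412759 + (2 - 7/444*(-552))) = -7684178/(17*(-412759 + (2 + 322/37))) = -7684178/(17*(-412759 + 396/37)) = -7684178/(17*(-15271687/37)) = -7684178/17*(-37/15271687) = 284314586/259618679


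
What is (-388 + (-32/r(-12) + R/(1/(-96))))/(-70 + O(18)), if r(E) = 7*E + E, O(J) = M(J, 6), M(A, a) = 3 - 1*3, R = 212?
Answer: 62219/210 ≈ 296.28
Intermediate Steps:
M(A, a) = 0 (M(A, a) = 3 - 3 = 0)
O(J) = 0
r(E) = 8*E
(-388 + (-32/r(-12) + R/(1/(-96))))/(-70 + O(18)) = (-388 + (-32/(8*(-12)) + 212/(1/(-96))))/(-70 + 0) = (-388 + (-32/(-96) + 212/(-1/96)))/(-70) = (-388 + (-32*(-1/96) + 212*(-96)))*(-1/70) = (-388 + (⅓ - 20352))*(-1/70) = (-388 - 61055/3)*(-1/70) = -62219/3*(-1/70) = 62219/210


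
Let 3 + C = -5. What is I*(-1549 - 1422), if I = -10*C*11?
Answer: -2614480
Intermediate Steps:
C = -8 (C = -3 - 5 = -8)
I = 880 (I = -10*(-8)*11 = 80*11 = 880)
I*(-1549 - 1422) = 880*(-1549 - 1422) = 880*(-2971) = -2614480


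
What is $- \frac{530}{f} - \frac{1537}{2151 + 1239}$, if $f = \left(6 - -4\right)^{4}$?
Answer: $- \frac{171667}{339000} \approx -0.50639$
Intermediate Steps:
$f = 10000$ ($f = \left(6 + 4\right)^{4} = 10^{4} = 10000$)
$- \frac{530}{f} - \frac{1537}{2151 + 1239} = - \frac{530}{10000} - \frac{1537}{2151 + 1239} = \left(-530\right) \frac{1}{10000} - \frac{1537}{3390} = - \frac{53}{1000} - \frac{1537}{3390} = - \frac{171667}{339000}$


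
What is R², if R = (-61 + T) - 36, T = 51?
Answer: 2116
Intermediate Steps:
R = -46 (R = (-61 + 51) - 36 = -10 - 36 = -46)
R² = (-46)² = 2116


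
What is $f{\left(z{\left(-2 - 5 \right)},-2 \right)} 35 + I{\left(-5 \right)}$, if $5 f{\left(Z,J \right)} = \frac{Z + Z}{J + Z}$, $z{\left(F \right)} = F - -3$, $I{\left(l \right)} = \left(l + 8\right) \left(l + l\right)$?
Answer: $- \frac{62}{3} \approx -20.667$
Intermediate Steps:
$I{\left(l \right)} = 2 l \left(8 + l\right)$ ($I{\left(l \right)} = \left(8 + l\right) 2 l = 2 l \left(8 + l\right)$)
$z{\left(F \right)} = 3 + F$ ($z{\left(F \right)} = F + 3 = 3 + F$)
$f{\left(Z,J \right)} = \frac{2 Z}{5 \left(J + Z\right)}$ ($f{\left(Z,J \right)} = \frac{\left(Z + Z\right) \frac{1}{J + Z}}{5} = \frac{2 Z \frac{1}{J + Z}}{5} = \frac{2 Z}{5 \left(J + Z\right)}$)
$f{\left(z{\left(-2 - 5 \right)},-2 \right)} 35 + I{\left(-5 \right)} = \frac{2 \left(3 - 7\right)}{5 \left(-2 + \left(3 - 7\right)\right)} 35 + 2 \left(-5\right) \left(8 - 5\right) = \frac{2 \left(3 - 7\right)}{5 \left(-2 + \left(3 - 7\right)\right)} 35 + 2 \left(-5\right) 3 = \frac{2}{5} \left(-4\right) \frac{1}{-2 - 4} \cdot 35 - 30 = \frac{2}{5} \left(-4\right) \frac{1}{-6} \cdot 35 - 30 = \frac{2}{5} \left(-4\right) \left(- \frac{1}{6}\right) 35 - 30 = \frac{4}{15} \cdot 35 - 30 = \frac{28}{3} - 30 = - \frac{62}{3}$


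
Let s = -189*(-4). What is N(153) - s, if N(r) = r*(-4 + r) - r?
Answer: 21888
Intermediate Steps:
s = 756
N(r) = -r + r*(-4 + r)
N(153) - s = 153*(-5 + 153) - 1*756 = 153*148 - 756 = 22644 - 756 = 21888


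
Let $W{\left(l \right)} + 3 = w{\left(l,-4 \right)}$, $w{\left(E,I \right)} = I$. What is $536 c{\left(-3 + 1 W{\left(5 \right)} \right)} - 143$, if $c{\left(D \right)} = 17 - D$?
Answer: $14329$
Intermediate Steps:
$W{\left(l \right)} = -7$ ($W{\left(l \right)} = -3 - 4 = -7$)
$536 c{\left(-3 + 1 W{\left(5 \right)} \right)} - 143 = 536 \left(17 - \left(-3 + 1 \left(-7\right)\right)\right) - 143 = 536 \left(17 - \left(-3 - 7\right)\right) - 143 = 536 \left(17 - -10\right) - 143 = 536 \left(17 + 10\right) - 143 = 536 \cdot 27 - 143 = 14472 - 143 = 14329$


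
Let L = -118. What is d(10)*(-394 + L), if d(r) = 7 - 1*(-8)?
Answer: -7680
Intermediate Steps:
d(r) = 15 (d(r) = 7 + 8 = 15)
d(10)*(-394 + L) = 15*(-394 - 118) = 15*(-512) = -7680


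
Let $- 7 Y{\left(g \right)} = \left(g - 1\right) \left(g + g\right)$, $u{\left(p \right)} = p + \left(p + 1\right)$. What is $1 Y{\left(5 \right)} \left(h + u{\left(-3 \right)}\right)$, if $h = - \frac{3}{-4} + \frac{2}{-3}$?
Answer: $\frac{590}{21} \approx 28.095$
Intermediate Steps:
$h = \frac{1}{12}$ ($h = \left(-3\right) \left(- \frac{1}{4}\right) + 2 \left(- \frac{1}{3}\right) = \frac{3}{4} - \frac{2}{3} = \frac{1}{12} \approx 0.083333$)
$u{\left(p \right)} = 1 + 2 p$ ($u{\left(p \right)} = p + \left(1 + p\right) = 1 + 2 p$)
$Y{\left(g \right)} = - \frac{2 g \left(-1 + g\right)}{7}$ ($Y{\left(g \right)} = - \frac{\left(g - 1\right) \left(g + g\right)}{7} = - \frac{\left(-1 + g\right) 2 g}{7} = - \frac{2 g \left(-1 + g\right)}{7}$)
$1 Y{\left(5 \right)} \left(h + u{\left(-3 \right)}\right) = 1 \cdot \frac{2}{7} \cdot 5 \left(1 - 5\right) \left(\frac{1}{12} + \left(1 + 2 \left(-3\right)\right)\right) = 1 \cdot \frac{2}{7} \cdot 5 \left(1 - 5\right) \left(\frac{1}{12} + \left(1 - 6\right)\right) = 1 \cdot \frac{2}{7} \cdot 5 \left(-4\right) \left(\frac{1}{12} - 5\right) = 1 \left(\left(- \frac{40}{7}\right) \left(- \frac{59}{12}\right)\right) = 1 \cdot \frac{590}{21} = \frac{590}{21}$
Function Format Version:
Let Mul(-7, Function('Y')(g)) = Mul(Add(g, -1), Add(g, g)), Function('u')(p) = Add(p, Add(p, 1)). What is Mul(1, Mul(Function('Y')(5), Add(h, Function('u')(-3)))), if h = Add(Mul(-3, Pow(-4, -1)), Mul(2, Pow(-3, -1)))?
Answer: Rational(590, 21) ≈ 28.095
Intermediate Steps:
h = Rational(1, 12) (h = Add(Mul(-3, Rational(-1, 4)), Mul(2, Rational(-1, 3))) = Add(Rational(3, 4), Rational(-2, 3)) = Rational(1, 12) ≈ 0.083333)
Function('u')(p) = Add(1, Mul(2, p)) (Function('u')(p) = Add(p, Add(1, p)) = Add(1, Mul(2, p)))
Function('Y')(g) = Mul(Rational(-2, 7), g, Add(-1, g)) (Function('Y')(g) = Mul(Rational(-1, 7), Mul(Add(g, -1), Add(g, g))) = Mul(Rational(-1, 7), Mul(Add(-1, g), Mul(2, g))) = Mul(Rational(-1, 7), Mul(2, g, Add(-1, g))) = Mul(Rational(-2, 7), g, Add(-1, g)))
Mul(1, Mul(Function('Y')(5), Add(h, Function('u')(-3)))) = Mul(1, Mul(Mul(Rational(2, 7), 5, Add(1, Mul(-1, 5))), Add(Rational(1, 12), Add(1, Mul(2, -3))))) = Mul(1, Mul(Mul(Rational(2, 7), 5, Add(1, -5)), Add(Rational(1, 12), Add(1, -6)))) = Mul(1, Mul(Mul(Rational(2, 7), 5, -4), Add(Rational(1, 12), -5))) = Mul(1, Mul(Rational(-40, 7), Rational(-59, 12))) = Mul(1, Rational(590, 21)) = Rational(590, 21)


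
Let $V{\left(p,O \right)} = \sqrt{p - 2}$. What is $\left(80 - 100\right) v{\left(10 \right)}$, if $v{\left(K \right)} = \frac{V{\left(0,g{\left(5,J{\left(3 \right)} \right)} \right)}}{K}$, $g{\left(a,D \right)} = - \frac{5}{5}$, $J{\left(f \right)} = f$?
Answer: $- 2 i \sqrt{2} \approx - 2.8284 i$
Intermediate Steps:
$g{\left(a,D \right)} = -1$ ($g{\left(a,D \right)} = \left(-5\right) \frac{1}{5} = -1$)
$V{\left(p,O \right)} = \sqrt{-2 + p}$
$v{\left(K \right)} = \frac{i \sqrt{2}}{K}$ ($v{\left(K \right)} = \frac{\sqrt{-2 + 0}}{K} = \frac{\sqrt{-2}}{K} = \frac{i \sqrt{2}}{K}$)
$\left(80 - 100\right) v{\left(10 \right)} = \left(80 - 100\right) \frac{i \sqrt{2}}{10} = - 20 i \sqrt{2} \cdot \frac{1}{10} = - 20 \frac{i \sqrt{2}}{10} = - 2 i \sqrt{2}$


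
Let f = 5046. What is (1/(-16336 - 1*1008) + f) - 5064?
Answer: -312193/17344 ≈ -18.000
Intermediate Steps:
(1/(-16336 - 1*1008) + f) - 5064 = (1/(-16336 - 1*1008) + 5046) - 5064 = (1/(-16336 - 1008) + 5046) - 5064 = (1/(-17344) + 5046) - 5064 = (-1/17344 + 5046) - 5064 = 87517823/17344 - 5064 = -312193/17344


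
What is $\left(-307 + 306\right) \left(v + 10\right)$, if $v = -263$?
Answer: $253$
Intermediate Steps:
$\left(-307 + 306\right) \left(v + 10\right) = \left(-307 + 306\right) \left(-263 + 10\right) = \left(-1\right) \left(-253\right) = 253$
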